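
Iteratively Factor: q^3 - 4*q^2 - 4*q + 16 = (q - 2)*(q^2 - 2*q - 8) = (q - 4)*(q - 2)*(q + 2)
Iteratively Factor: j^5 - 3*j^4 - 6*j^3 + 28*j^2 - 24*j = (j + 3)*(j^4 - 6*j^3 + 12*j^2 - 8*j) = j*(j + 3)*(j^3 - 6*j^2 + 12*j - 8) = j*(j - 2)*(j + 3)*(j^2 - 4*j + 4) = j*(j - 2)^2*(j + 3)*(j - 2)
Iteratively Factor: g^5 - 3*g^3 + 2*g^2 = (g)*(g^4 - 3*g^2 + 2*g) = g^2*(g^3 - 3*g + 2) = g^2*(g + 2)*(g^2 - 2*g + 1) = g^2*(g - 1)*(g + 2)*(g - 1)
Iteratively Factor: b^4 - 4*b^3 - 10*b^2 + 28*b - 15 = (b - 5)*(b^3 + b^2 - 5*b + 3) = (b - 5)*(b - 1)*(b^2 + 2*b - 3) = (b - 5)*(b - 1)^2*(b + 3)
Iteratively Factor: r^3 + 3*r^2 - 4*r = (r + 4)*(r^2 - r) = r*(r + 4)*(r - 1)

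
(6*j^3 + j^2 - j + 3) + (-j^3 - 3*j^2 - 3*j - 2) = 5*j^3 - 2*j^2 - 4*j + 1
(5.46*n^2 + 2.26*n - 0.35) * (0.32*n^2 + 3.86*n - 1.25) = 1.7472*n^4 + 21.7988*n^3 + 1.7866*n^2 - 4.176*n + 0.4375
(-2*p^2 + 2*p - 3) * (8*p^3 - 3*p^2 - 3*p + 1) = -16*p^5 + 22*p^4 - 24*p^3 + p^2 + 11*p - 3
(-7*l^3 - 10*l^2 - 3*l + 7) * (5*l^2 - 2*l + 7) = -35*l^5 - 36*l^4 - 44*l^3 - 29*l^2 - 35*l + 49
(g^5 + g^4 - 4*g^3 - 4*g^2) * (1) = g^5 + g^4 - 4*g^3 - 4*g^2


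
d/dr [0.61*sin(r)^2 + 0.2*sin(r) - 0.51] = (1.22*sin(r) + 0.2)*cos(r)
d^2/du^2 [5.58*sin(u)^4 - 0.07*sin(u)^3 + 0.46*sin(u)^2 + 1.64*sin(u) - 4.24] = -89.28*sin(u)^4 + 0.63*sin(u)^3 + 65.12*sin(u)^2 - 2.06*sin(u) + 0.92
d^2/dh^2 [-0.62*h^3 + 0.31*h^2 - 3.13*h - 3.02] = 0.62 - 3.72*h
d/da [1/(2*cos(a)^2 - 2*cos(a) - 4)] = (2*cos(a) - 1)*sin(a)/(2*(sin(a)^2 + cos(a) + 1)^2)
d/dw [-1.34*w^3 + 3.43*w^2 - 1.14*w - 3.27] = -4.02*w^2 + 6.86*w - 1.14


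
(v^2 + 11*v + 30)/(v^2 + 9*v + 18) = (v + 5)/(v + 3)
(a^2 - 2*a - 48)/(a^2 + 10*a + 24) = (a - 8)/(a + 4)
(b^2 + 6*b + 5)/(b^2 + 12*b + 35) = (b + 1)/(b + 7)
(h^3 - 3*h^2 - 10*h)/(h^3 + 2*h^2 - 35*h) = (h + 2)/(h + 7)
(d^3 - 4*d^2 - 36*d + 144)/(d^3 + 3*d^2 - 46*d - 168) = (d^2 - 10*d + 24)/(d^2 - 3*d - 28)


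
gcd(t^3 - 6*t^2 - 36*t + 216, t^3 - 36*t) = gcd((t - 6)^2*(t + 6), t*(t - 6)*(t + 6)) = t^2 - 36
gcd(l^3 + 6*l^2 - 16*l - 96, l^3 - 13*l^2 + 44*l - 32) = l - 4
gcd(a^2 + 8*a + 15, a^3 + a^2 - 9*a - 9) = a + 3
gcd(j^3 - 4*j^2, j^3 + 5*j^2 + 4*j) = j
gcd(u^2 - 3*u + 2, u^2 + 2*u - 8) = u - 2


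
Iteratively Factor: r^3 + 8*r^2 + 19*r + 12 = (r + 3)*(r^2 + 5*r + 4) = (r + 3)*(r + 4)*(r + 1)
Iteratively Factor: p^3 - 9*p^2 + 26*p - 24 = (p - 3)*(p^2 - 6*p + 8) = (p - 4)*(p - 3)*(p - 2)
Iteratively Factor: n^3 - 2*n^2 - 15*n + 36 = (n - 3)*(n^2 + n - 12) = (n - 3)*(n + 4)*(n - 3)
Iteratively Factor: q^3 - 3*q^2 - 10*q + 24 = (q - 4)*(q^2 + q - 6) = (q - 4)*(q - 2)*(q + 3)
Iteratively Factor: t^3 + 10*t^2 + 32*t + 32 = (t + 2)*(t^2 + 8*t + 16) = (t + 2)*(t + 4)*(t + 4)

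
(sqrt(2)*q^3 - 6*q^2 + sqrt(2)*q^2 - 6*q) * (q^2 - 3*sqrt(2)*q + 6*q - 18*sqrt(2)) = sqrt(2)*q^5 - 12*q^4 + 7*sqrt(2)*q^4 - 84*q^3 + 24*sqrt(2)*q^3 - 72*q^2 + 126*sqrt(2)*q^2 + 108*sqrt(2)*q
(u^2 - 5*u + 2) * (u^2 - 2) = u^4 - 5*u^3 + 10*u - 4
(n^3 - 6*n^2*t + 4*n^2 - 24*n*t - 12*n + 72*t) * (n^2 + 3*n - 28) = n^5 - 6*n^4*t + 7*n^4 - 42*n^3*t - 28*n^3 + 168*n^2*t - 148*n^2 + 888*n*t + 336*n - 2016*t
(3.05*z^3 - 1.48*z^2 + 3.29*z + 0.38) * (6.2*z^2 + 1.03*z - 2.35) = 18.91*z^5 - 6.0345*z^4 + 11.7061*z^3 + 9.2227*z^2 - 7.3401*z - 0.893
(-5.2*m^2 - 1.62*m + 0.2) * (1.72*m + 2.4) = -8.944*m^3 - 15.2664*m^2 - 3.544*m + 0.48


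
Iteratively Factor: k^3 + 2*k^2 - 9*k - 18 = (k + 3)*(k^2 - k - 6) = (k + 2)*(k + 3)*(k - 3)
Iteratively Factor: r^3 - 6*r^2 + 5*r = (r - 1)*(r^2 - 5*r) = (r - 5)*(r - 1)*(r)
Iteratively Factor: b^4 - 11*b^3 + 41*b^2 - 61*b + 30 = (b - 5)*(b^3 - 6*b^2 + 11*b - 6) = (b - 5)*(b - 3)*(b^2 - 3*b + 2) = (b - 5)*(b - 3)*(b - 2)*(b - 1)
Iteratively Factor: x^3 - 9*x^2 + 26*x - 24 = (x - 3)*(x^2 - 6*x + 8) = (x - 4)*(x - 3)*(x - 2)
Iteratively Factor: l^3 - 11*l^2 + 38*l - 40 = (l - 5)*(l^2 - 6*l + 8) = (l - 5)*(l - 4)*(l - 2)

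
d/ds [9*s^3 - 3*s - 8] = 27*s^2 - 3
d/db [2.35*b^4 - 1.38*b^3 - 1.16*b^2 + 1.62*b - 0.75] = 9.4*b^3 - 4.14*b^2 - 2.32*b + 1.62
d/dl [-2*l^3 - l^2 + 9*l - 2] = -6*l^2 - 2*l + 9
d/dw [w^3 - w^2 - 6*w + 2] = 3*w^2 - 2*w - 6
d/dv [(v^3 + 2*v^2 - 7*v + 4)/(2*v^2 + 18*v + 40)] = (v^2 + 10*v - 11)/(2*(v^2 + 10*v + 25))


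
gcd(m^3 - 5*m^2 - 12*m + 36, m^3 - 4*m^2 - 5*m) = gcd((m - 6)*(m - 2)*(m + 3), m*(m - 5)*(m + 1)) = 1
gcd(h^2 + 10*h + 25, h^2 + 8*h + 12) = 1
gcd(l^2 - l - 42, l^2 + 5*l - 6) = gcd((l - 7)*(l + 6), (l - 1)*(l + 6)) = l + 6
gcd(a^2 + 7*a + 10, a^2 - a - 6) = a + 2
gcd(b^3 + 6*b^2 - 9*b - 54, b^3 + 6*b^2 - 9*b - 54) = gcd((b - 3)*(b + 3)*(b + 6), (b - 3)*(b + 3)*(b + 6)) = b^3 + 6*b^2 - 9*b - 54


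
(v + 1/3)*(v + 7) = v^2 + 22*v/3 + 7/3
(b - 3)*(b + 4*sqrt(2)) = b^2 - 3*b + 4*sqrt(2)*b - 12*sqrt(2)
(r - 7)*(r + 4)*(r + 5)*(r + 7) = r^4 + 9*r^3 - 29*r^2 - 441*r - 980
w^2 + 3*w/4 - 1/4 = (w - 1/4)*(w + 1)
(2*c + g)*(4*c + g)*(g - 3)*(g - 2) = 8*c^2*g^2 - 40*c^2*g + 48*c^2 + 6*c*g^3 - 30*c*g^2 + 36*c*g + g^4 - 5*g^3 + 6*g^2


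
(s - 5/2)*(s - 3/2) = s^2 - 4*s + 15/4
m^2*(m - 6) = m^3 - 6*m^2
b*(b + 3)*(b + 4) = b^3 + 7*b^2 + 12*b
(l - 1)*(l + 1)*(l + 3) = l^3 + 3*l^2 - l - 3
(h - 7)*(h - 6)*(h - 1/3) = h^3 - 40*h^2/3 + 139*h/3 - 14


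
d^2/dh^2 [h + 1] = 0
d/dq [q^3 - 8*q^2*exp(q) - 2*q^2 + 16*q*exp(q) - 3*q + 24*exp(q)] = -8*q^2*exp(q) + 3*q^2 - 4*q + 40*exp(q) - 3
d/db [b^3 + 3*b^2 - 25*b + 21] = 3*b^2 + 6*b - 25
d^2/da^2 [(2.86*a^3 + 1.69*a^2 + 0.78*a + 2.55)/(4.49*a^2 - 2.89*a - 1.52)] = (-5.6843418860808e-14*a^5 + 1.27897692436818e-13*a^4 + 162.120842*a^3 + 453.03345*a^2 - 126.947802*a + 78.358574)/(90.518849*a^6 - 174.788067*a^5 + 20.572731*a^4 + 94.204463*a^3 - 6.964488*a^2 - 20.031168*a - 3.511808)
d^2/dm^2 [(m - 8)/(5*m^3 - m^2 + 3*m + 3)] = 2*((m - 8)*(15*m^2 - 2*m + 3)^2 + (-15*m^2 + 2*m - (m - 8)*(15*m - 1) - 3)*(5*m^3 - m^2 + 3*m + 3))/(5*m^3 - m^2 + 3*m + 3)^3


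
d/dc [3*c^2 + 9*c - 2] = 6*c + 9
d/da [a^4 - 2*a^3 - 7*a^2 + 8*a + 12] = 4*a^3 - 6*a^2 - 14*a + 8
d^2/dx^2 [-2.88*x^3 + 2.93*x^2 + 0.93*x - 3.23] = 5.86 - 17.28*x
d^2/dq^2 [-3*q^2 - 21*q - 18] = -6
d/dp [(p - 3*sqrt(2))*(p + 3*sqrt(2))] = 2*p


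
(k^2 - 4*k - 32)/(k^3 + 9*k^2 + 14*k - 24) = (k - 8)/(k^2 + 5*k - 6)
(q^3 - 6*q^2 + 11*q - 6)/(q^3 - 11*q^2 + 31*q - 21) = (q - 2)/(q - 7)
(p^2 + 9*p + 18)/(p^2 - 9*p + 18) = (p^2 + 9*p + 18)/(p^2 - 9*p + 18)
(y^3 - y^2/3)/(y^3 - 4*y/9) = 3*y*(3*y - 1)/(9*y^2 - 4)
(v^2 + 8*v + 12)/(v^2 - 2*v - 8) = (v + 6)/(v - 4)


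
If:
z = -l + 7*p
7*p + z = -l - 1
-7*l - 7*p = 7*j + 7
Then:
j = z - 3/7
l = -z - 1/2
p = -1/14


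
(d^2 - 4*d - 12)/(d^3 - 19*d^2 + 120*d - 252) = (d + 2)/(d^2 - 13*d + 42)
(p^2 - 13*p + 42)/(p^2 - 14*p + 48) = (p - 7)/(p - 8)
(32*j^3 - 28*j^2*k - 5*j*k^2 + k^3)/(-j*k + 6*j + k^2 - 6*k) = (-32*j^2 - 4*j*k + k^2)/(k - 6)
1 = 1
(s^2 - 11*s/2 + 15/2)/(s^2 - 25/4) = 2*(s - 3)/(2*s + 5)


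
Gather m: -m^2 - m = -m^2 - m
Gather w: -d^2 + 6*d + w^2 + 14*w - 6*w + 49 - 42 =-d^2 + 6*d + w^2 + 8*w + 7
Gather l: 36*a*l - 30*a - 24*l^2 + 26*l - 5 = -30*a - 24*l^2 + l*(36*a + 26) - 5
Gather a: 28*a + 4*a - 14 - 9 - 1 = 32*a - 24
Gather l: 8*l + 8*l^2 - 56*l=8*l^2 - 48*l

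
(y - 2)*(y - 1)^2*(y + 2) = y^4 - 2*y^3 - 3*y^2 + 8*y - 4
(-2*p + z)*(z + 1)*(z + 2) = -2*p*z^2 - 6*p*z - 4*p + z^3 + 3*z^2 + 2*z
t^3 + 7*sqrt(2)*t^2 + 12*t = t*(t + sqrt(2))*(t + 6*sqrt(2))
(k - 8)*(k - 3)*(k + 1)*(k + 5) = k^4 - 5*k^3 - 37*k^2 + 89*k + 120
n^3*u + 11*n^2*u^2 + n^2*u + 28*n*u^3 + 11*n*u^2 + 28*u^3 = (n + 4*u)*(n + 7*u)*(n*u + u)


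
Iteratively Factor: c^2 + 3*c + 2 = (c + 1)*(c + 2)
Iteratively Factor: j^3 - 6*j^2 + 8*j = (j - 2)*(j^2 - 4*j) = j*(j - 2)*(j - 4)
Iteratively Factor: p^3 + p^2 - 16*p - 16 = (p - 4)*(p^2 + 5*p + 4) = (p - 4)*(p + 1)*(p + 4)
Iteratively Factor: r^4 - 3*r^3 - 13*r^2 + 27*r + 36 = (r + 3)*(r^3 - 6*r^2 + 5*r + 12) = (r - 4)*(r + 3)*(r^2 - 2*r - 3) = (r - 4)*(r + 1)*(r + 3)*(r - 3)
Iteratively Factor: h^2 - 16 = (h - 4)*(h + 4)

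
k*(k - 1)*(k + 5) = k^3 + 4*k^2 - 5*k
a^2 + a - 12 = (a - 3)*(a + 4)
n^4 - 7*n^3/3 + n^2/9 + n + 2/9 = (n - 2)*(n - 1)*(n + 1/3)^2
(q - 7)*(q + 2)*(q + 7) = q^3 + 2*q^2 - 49*q - 98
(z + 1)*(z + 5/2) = z^2 + 7*z/2 + 5/2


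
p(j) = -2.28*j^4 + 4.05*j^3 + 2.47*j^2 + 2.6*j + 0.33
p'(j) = -9.12*j^3 + 12.15*j^2 + 4.94*j + 2.6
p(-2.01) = -65.02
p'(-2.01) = 115.82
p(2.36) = 2.73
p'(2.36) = -37.95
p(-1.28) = -13.56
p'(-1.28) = 35.31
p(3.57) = -144.98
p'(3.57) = -239.87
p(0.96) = 6.75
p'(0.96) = 10.47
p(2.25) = 6.38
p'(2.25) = -28.66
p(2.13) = 9.28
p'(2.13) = -19.89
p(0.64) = 3.68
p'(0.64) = 8.35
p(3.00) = -44.97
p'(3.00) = -119.47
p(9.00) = -11782.83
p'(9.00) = -5617.27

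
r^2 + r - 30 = (r - 5)*(r + 6)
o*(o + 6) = o^2 + 6*o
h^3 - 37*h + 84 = (h - 4)*(h - 3)*(h + 7)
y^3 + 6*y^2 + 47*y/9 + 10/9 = (y + 1/3)*(y + 2/3)*(y + 5)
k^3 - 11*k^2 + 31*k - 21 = (k - 7)*(k - 3)*(k - 1)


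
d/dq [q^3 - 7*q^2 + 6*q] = 3*q^2 - 14*q + 6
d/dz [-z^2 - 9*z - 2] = -2*z - 9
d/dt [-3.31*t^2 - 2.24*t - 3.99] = -6.62*t - 2.24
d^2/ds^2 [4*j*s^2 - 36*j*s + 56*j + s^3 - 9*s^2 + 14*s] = 8*j + 6*s - 18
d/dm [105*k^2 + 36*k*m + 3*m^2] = 36*k + 6*m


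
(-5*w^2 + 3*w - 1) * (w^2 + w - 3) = -5*w^4 - 2*w^3 + 17*w^2 - 10*w + 3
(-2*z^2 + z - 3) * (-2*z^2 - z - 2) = 4*z^4 + 9*z^2 + z + 6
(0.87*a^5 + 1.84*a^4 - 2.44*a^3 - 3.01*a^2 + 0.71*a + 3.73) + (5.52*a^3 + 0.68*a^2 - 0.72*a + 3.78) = 0.87*a^5 + 1.84*a^4 + 3.08*a^3 - 2.33*a^2 - 0.01*a + 7.51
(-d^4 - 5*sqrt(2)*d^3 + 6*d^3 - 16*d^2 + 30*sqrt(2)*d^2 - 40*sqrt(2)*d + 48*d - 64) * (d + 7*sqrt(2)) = -d^5 - 12*sqrt(2)*d^4 + 6*d^4 - 86*d^3 + 72*sqrt(2)*d^3 - 152*sqrt(2)*d^2 + 468*d^2 - 624*d + 336*sqrt(2)*d - 448*sqrt(2)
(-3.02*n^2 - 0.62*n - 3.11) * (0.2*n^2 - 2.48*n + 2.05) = -0.604*n^4 + 7.3656*n^3 - 5.2754*n^2 + 6.4418*n - 6.3755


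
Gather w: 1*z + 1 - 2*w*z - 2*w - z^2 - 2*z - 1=w*(-2*z - 2) - z^2 - z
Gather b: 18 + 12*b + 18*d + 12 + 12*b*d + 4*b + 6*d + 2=b*(12*d + 16) + 24*d + 32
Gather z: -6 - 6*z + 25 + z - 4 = 15 - 5*z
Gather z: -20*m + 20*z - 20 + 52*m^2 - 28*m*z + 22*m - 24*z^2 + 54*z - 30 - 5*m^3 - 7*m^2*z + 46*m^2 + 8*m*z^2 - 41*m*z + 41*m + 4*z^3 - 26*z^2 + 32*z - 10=-5*m^3 + 98*m^2 + 43*m + 4*z^3 + z^2*(8*m - 50) + z*(-7*m^2 - 69*m + 106) - 60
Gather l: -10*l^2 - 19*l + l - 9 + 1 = -10*l^2 - 18*l - 8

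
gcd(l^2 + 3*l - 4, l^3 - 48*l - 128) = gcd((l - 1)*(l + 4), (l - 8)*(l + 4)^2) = l + 4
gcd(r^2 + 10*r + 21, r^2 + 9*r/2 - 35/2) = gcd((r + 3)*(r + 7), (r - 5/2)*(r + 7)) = r + 7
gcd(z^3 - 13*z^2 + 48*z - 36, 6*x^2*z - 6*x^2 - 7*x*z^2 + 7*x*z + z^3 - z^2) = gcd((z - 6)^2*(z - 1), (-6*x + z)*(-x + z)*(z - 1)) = z - 1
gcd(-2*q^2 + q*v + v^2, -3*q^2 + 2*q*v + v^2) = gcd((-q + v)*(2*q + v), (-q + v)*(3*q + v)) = q - v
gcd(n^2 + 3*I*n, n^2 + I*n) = n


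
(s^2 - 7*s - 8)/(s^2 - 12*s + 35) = (s^2 - 7*s - 8)/(s^2 - 12*s + 35)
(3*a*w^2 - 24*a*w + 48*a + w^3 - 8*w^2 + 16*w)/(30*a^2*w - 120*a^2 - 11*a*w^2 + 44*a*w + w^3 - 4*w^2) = (3*a*w - 12*a + w^2 - 4*w)/(30*a^2 - 11*a*w + w^2)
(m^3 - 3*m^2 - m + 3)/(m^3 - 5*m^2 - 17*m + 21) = (m^2 - 2*m - 3)/(m^2 - 4*m - 21)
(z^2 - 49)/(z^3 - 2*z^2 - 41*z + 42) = (z + 7)/(z^2 + 5*z - 6)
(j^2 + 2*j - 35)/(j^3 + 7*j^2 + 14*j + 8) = (j^2 + 2*j - 35)/(j^3 + 7*j^2 + 14*j + 8)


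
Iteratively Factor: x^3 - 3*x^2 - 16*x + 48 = (x - 4)*(x^2 + x - 12) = (x - 4)*(x + 4)*(x - 3)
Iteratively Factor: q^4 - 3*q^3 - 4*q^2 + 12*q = (q - 2)*(q^3 - q^2 - 6*q) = q*(q - 2)*(q^2 - q - 6) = q*(q - 2)*(q + 2)*(q - 3)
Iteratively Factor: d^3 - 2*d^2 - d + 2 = (d - 1)*(d^2 - d - 2) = (d - 2)*(d - 1)*(d + 1)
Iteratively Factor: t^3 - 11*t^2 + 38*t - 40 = (t - 5)*(t^2 - 6*t + 8) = (t - 5)*(t - 4)*(t - 2)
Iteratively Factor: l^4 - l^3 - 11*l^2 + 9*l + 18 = (l - 3)*(l^3 + 2*l^2 - 5*l - 6) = (l - 3)*(l + 1)*(l^2 + l - 6) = (l - 3)*(l - 2)*(l + 1)*(l + 3)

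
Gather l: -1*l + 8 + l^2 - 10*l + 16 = l^2 - 11*l + 24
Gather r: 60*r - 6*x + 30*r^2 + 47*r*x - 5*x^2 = 30*r^2 + r*(47*x + 60) - 5*x^2 - 6*x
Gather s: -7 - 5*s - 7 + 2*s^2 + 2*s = 2*s^2 - 3*s - 14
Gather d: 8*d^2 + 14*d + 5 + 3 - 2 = 8*d^2 + 14*d + 6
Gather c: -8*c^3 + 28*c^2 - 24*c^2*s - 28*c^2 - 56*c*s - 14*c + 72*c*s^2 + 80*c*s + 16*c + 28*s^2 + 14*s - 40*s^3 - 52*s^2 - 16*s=-8*c^3 - 24*c^2*s + c*(72*s^2 + 24*s + 2) - 40*s^3 - 24*s^2 - 2*s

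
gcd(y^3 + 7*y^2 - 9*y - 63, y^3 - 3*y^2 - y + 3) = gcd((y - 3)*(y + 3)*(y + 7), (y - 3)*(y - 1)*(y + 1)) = y - 3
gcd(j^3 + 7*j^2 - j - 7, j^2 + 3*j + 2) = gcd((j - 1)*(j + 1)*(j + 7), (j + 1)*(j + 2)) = j + 1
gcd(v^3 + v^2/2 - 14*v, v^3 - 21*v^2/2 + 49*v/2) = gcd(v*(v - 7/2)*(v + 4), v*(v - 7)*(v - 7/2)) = v^2 - 7*v/2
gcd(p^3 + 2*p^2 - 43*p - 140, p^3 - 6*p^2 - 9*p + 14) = p - 7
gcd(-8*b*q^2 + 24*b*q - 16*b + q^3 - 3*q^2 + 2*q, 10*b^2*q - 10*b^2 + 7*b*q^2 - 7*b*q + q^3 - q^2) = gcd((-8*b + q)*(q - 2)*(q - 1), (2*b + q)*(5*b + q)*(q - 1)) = q - 1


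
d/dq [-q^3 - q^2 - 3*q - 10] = -3*q^2 - 2*q - 3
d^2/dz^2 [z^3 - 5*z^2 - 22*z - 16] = 6*z - 10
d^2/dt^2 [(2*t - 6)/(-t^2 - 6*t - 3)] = 4*(-4*(t - 3)*(t + 3)^2 + 3*(t + 1)*(t^2 + 6*t + 3))/(t^2 + 6*t + 3)^3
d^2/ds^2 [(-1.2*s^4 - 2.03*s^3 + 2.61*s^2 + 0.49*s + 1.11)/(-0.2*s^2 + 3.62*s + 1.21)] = (0.096*s^6 - 5.2128*s^5 + 92.60928*s^4 + 134.467744*s^3 + 70.377756*s^2 + 21.943098*s - 32.979014)/(0.008*s^6 - 0.4344*s^5 + 7.71744*s^4 - 42.181688*s^3 - 46.690512*s^2 - 15.900126*s - 1.771561)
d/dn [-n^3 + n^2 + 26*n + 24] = -3*n^2 + 2*n + 26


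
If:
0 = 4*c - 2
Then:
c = 1/2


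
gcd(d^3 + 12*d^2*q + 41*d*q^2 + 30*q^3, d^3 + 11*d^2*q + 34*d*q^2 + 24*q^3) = d^2 + 7*d*q + 6*q^2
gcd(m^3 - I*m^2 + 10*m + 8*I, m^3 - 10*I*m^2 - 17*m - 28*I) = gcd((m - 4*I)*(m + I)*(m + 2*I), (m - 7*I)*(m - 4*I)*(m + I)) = m^2 - 3*I*m + 4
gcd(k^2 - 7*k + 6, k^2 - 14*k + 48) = k - 6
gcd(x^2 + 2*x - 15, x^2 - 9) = x - 3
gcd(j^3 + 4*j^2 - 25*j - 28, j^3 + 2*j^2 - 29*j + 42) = j + 7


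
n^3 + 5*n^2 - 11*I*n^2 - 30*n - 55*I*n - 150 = (n + 5)*(n - 6*I)*(n - 5*I)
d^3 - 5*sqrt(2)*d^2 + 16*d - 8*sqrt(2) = (d - 2*sqrt(2))^2*(d - sqrt(2))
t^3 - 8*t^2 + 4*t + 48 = (t - 6)*(t - 4)*(t + 2)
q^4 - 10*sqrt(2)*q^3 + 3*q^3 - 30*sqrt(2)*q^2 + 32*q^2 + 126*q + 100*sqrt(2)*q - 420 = (q - 2)*(q + 5)*(q - 7*sqrt(2))*(q - 3*sqrt(2))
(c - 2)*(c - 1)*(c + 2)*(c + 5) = c^4 + 4*c^3 - 9*c^2 - 16*c + 20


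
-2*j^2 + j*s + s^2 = (-j + s)*(2*j + s)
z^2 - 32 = (z - 4*sqrt(2))*(z + 4*sqrt(2))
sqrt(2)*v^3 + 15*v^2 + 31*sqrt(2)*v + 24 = (v + 3*sqrt(2))*(v + 4*sqrt(2))*(sqrt(2)*v + 1)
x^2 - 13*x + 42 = (x - 7)*(x - 6)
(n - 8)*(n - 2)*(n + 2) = n^3 - 8*n^2 - 4*n + 32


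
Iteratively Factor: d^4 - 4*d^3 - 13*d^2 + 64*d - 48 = (d - 4)*(d^3 - 13*d + 12) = (d - 4)*(d - 3)*(d^2 + 3*d - 4) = (d - 4)*(d - 3)*(d - 1)*(d + 4)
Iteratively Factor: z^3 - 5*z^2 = (z)*(z^2 - 5*z) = z*(z - 5)*(z)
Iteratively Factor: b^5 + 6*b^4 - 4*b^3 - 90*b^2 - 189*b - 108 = (b - 4)*(b^4 + 10*b^3 + 36*b^2 + 54*b + 27) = (b - 4)*(b + 3)*(b^3 + 7*b^2 + 15*b + 9) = (b - 4)*(b + 3)^2*(b^2 + 4*b + 3) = (b - 4)*(b + 3)^3*(b + 1)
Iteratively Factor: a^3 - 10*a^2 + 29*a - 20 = (a - 4)*(a^2 - 6*a + 5) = (a - 4)*(a - 1)*(a - 5)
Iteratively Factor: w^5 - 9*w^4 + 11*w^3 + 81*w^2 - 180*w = (w + 3)*(w^4 - 12*w^3 + 47*w^2 - 60*w) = (w - 3)*(w + 3)*(w^3 - 9*w^2 + 20*w) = (w - 4)*(w - 3)*(w + 3)*(w^2 - 5*w) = (w - 5)*(w - 4)*(w - 3)*(w + 3)*(w)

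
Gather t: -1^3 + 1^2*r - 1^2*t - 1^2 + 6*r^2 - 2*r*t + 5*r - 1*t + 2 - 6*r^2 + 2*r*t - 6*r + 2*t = 0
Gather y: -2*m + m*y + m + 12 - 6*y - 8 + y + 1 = -m + y*(m - 5) + 5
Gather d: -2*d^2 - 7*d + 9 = -2*d^2 - 7*d + 9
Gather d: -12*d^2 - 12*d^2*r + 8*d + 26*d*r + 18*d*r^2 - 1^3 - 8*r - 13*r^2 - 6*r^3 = d^2*(-12*r - 12) + d*(18*r^2 + 26*r + 8) - 6*r^3 - 13*r^2 - 8*r - 1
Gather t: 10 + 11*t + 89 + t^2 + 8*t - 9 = t^2 + 19*t + 90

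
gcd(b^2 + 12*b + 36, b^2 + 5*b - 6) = b + 6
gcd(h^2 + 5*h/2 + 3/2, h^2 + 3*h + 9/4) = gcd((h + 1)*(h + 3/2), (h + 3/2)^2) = h + 3/2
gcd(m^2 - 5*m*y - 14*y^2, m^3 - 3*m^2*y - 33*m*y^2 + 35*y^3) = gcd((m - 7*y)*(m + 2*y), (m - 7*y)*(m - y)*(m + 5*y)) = -m + 7*y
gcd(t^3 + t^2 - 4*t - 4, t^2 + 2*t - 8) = t - 2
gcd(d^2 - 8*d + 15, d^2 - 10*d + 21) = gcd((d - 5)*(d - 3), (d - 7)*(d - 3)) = d - 3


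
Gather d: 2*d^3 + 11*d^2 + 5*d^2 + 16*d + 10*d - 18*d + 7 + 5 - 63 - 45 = 2*d^3 + 16*d^2 + 8*d - 96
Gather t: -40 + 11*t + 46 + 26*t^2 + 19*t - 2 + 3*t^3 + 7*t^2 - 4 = 3*t^3 + 33*t^2 + 30*t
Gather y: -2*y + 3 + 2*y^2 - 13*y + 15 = 2*y^2 - 15*y + 18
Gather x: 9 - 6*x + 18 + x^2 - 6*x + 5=x^2 - 12*x + 32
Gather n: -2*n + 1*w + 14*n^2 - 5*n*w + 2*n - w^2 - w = 14*n^2 - 5*n*w - w^2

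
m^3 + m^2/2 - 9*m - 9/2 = (m - 3)*(m + 1/2)*(m + 3)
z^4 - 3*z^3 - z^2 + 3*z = z*(z - 3)*(z - 1)*(z + 1)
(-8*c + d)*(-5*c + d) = 40*c^2 - 13*c*d + d^2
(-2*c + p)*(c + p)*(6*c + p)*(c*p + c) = -12*c^4*p - 12*c^4 - 8*c^3*p^2 - 8*c^3*p + 5*c^2*p^3 + 5*c^2*p^2 + c*p^4 + c*p^3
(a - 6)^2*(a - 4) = a^3 - 16*a^2 + 84*a - 144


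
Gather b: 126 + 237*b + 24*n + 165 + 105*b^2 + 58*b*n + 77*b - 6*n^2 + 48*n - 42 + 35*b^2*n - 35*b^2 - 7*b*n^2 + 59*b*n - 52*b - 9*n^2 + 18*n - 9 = b^2*(35*n + 70) + b*(-7*n^2 + 117*n + 262) - 15*n^2 + 90*n + 240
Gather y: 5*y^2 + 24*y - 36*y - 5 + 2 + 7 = 5*y^2 - 12*y + 4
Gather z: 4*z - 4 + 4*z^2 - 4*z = 4*z^2 - 4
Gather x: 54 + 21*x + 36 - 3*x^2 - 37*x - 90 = -3*x^2 - 16*x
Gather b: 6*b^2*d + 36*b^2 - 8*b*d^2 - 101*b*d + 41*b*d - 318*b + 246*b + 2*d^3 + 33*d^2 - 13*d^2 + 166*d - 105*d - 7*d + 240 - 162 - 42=b^2*(6*d + 36) + b*(-8*d^2 - 60*d - 72) + 2*d^3 + 20*d^2 + 54*d + 36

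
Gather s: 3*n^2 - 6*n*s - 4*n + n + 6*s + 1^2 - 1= 3*n^2 - 3*n + s*(6 - 6*n)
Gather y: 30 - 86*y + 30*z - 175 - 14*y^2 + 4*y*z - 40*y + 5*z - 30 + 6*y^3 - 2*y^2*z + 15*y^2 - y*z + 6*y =6*y^3 + y^2*(1 - 2*z) + y*(3*z - 120) + 35*z - 175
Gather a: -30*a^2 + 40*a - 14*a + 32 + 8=-30*a^2 + 26*a + 40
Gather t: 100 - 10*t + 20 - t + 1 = 121 - 11*t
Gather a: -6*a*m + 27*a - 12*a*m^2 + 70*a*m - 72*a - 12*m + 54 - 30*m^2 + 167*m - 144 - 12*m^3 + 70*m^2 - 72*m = a*(-12*m^2 + 64*m - 45) - 12*m^3 + 40*m^2 + 83*m - 90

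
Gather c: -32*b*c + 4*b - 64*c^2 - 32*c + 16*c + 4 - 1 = 4*b - 64*c^2 + c*(-32*b - 16) + 3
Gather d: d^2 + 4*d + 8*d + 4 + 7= d^2 + 12*d + 11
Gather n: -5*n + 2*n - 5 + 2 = -3*n - 3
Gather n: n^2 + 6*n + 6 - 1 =n^2 + 6*n + 5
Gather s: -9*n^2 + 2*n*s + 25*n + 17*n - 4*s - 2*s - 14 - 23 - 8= -9*n^2 + 42*n + s*(2*n - 6) - 45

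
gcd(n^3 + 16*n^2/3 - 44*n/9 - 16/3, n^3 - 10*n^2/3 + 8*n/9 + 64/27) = n^2 - 2*n/3 - 8/9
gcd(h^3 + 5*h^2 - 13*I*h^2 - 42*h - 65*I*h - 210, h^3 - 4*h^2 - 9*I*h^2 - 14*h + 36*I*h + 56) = h - 7*I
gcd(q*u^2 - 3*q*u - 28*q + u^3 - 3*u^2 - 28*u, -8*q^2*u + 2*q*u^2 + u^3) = 1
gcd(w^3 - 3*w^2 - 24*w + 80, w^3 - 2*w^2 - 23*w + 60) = w^2 + w - 20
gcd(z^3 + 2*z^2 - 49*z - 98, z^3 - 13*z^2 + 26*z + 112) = z^2 - 5*z - 14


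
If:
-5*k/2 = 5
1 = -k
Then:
No Solution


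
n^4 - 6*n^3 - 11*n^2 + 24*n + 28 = (n - 7)*(n - 2)*(n + 1)*(n + 2)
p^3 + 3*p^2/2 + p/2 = p*(p + 1/2)*(p + 1)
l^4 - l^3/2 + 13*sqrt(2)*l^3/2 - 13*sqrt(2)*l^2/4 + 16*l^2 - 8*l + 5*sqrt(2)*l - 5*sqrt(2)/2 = (l - 1/2)*(l + sqrt(2)/2)*(l + sqrt(2))*(l + 5*sqrt(2))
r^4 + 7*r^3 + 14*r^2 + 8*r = r*(r + 1)*(r + 2)*(r + 4)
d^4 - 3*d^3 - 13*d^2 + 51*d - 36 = (d - 3)^2*(d - 1)*(d + 4)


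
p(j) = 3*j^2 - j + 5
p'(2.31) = 12.86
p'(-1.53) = -10.18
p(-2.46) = 25.61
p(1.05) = 7.26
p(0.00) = 5.00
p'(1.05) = 5.30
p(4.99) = 74.71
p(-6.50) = 138.25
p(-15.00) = 695.00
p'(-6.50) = -40.00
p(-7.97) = 203.53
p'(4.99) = 28.94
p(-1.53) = 13.55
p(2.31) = 18.70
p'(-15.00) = -91.00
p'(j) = 6*j - 1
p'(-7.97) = -48.82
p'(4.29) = 24.74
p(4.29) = 55.92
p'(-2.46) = -15.76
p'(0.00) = -1.00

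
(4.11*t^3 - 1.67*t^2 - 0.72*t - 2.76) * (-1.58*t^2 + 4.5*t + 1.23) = -6.4938*t^5 + 21.1336*t^4 - 1.3221*t^3 - 0.9333*t^2 - 13.3056*t - 3.3948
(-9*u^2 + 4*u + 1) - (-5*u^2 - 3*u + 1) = -4*u^2 + 7*u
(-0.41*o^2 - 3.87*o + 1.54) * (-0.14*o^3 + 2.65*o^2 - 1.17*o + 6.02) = 0.0574*o^5 - 0.5447*o^4 - 9.9914*o^3 + 6.1407*o^2 - 25.0992*o + 9.2708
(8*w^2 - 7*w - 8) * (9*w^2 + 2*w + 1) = 72*w^4 - 47*w^3 - 78*w^2 - 23*w - 8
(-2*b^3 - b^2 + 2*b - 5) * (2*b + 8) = -4*b^4 - 18*b^3 - 4*b^2 + 6*b - 40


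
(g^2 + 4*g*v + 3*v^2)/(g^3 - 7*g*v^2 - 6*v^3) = (-g - 3*v)/(-g^2 + g*v + 6*v^2)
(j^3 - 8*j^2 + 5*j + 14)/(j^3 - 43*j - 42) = (j - 2)/(j + 6)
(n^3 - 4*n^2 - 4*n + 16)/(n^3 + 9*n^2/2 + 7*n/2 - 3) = 2*(n^2 - 6*n + 8)/(2*n^2 + 5*n - 3)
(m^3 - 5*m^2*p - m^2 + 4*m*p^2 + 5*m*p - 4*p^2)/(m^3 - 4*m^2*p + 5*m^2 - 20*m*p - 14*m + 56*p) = (m^2 - m*p - m + p)/(m^2 + 5*m - 14)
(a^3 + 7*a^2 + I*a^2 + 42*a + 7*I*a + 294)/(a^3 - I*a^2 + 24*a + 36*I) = (a^2 + 7*a*(1 + I) + 49*I)/(a^2 + 5*I*a - 6)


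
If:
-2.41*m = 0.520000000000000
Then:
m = -0.22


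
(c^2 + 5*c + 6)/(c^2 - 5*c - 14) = (c + 3)/(c - 7)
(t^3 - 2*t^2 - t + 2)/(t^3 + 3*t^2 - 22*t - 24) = (t^2 - 3*t + 2)/(t^2 + 2*t - 24)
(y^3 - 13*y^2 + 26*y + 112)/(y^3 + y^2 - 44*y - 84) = (y - 8)/(y + 6)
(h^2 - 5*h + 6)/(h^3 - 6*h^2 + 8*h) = (h - 3)/(h*(h - 4))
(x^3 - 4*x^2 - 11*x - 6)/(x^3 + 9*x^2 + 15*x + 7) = (x - 6)/(x + 7)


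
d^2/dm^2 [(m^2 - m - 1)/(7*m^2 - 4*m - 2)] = 6*(-7*m^3 - 35*m^2 + 14*m - 6)/(343*m^6 - 588*m^5 + 42*m^4 + 272*m^3 - 12*m^2 - 48*m - 8)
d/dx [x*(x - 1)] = 2*x - 1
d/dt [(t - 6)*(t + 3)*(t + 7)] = 3*t^2 + 8*t - 39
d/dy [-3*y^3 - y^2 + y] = -9*y^2 - 2*y + 1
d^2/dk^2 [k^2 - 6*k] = 2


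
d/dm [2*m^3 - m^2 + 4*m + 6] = 6*m^2 - 2*m + 4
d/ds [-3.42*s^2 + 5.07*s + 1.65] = 5.07 - 6.84*s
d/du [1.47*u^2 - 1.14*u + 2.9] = 2.94*u - 1.14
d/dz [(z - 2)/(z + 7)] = 9/(z + 7)^2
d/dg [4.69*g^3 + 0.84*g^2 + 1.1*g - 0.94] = 14.07*g^2 + 1.68*g + 1.1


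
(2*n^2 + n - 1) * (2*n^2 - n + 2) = 4*n^4 + n^2 + 3*n - 2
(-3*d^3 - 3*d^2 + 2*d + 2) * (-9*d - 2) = 27*d^4 + 33*d^3 - 12*d^2 - 22*d - 4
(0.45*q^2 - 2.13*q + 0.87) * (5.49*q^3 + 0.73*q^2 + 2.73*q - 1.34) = 2.4705*q^5 - 11.3652*q^4 + 4.4499*q^3 - 5.7828*q^2 + 5.2293*q - 1.1658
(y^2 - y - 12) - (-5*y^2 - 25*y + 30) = 6*y^2 + 24*y - 42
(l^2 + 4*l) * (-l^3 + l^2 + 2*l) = -l^5 - 3*l^4 + 6*l^3 + 8*l^2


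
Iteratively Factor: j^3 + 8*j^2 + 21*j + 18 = (j + 2)*(j^2 + 6*j + 9) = (j + 2)*(j + 3)*(j + 3)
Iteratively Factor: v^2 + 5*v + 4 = (v + 4)*(v + 1)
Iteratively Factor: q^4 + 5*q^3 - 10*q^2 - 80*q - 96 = (q + 3)*(q^3 + 2*q^2 - 16*q - 32) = (q + 2)*(q + 3)*(q^2 - 16) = (q + 2)*(q + 3)*(q + 4)*(q - 4)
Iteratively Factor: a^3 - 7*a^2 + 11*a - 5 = (a - 5)*(a^2 - 2*a + 1) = (a - 5)*(a - 1)*(a - 1)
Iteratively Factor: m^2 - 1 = (m + 1)*(m - 1)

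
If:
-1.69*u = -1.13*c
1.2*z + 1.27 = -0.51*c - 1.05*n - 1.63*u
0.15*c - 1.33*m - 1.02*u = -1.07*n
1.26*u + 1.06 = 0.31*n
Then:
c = -0.269453378410813*z - 1.09135861626767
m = 0.801299133298846 - 0.481353333959973*z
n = 0.453375839202321 - 0.732291888110929*z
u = -0.180167051836816*z - 0.729724991942286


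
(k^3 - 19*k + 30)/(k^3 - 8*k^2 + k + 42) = (k^2 + 3*k - 10)/(k^2 - 5*k - 14)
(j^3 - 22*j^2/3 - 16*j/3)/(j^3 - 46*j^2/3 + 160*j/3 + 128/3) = j/(j - 8)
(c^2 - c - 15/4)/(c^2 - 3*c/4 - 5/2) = (-4*c^2 + 4*c + 15)/(-4*c^2 + 3*c + 10)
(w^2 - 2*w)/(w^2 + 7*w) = (w - 2)/(w + 7)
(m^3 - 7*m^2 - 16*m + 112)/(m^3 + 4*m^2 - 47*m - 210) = (m^2 - 16)/(m^2 + 11*m + 30)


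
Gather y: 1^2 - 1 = 0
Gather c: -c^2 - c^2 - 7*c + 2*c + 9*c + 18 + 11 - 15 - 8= -2*c^2 + 4*c + 6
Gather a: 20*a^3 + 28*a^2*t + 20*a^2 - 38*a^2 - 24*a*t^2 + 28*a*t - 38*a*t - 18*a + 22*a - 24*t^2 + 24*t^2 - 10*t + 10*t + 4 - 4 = 20*a^3 + a^2*(28*t - 18) + a*(-24*t^2 - 10*t + 4)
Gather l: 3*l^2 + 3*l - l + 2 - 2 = 3*l^2 + 2*l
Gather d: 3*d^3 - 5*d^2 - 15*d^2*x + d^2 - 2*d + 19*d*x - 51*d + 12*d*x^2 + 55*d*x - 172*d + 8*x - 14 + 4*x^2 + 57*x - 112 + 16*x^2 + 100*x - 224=3*d^3 + d^2*(-15*x - 4) + d*(12*x^2 + 74*x - 225) + 20*x^2 + 165*x - 350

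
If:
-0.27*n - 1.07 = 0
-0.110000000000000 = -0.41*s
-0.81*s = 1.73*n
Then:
No Solution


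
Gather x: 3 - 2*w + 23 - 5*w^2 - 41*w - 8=-5*w^2 - 43*w + 18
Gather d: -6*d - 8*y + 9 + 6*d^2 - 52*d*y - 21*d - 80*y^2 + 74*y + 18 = 6*d^2 + d*(-52*y - 27) - 80*y^2 + 66*y + 27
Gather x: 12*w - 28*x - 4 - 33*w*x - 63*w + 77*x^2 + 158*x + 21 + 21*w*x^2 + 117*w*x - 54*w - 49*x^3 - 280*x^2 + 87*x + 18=-105*w - 49*x^3 + x^2*(21*w - 203) + x*(84*w + 217) + 35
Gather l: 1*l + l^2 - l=l^2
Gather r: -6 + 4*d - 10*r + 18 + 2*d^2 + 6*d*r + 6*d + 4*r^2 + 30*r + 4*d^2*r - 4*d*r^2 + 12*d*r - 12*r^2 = 2*d^2 + 10*d + r^2*(-4*d - 8) + r*(4*d^2 + 18*d + 20) + 12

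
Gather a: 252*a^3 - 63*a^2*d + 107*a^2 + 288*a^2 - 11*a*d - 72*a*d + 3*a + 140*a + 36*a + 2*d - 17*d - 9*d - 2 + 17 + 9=252*a^3 + a^2*(395 - 63*d) + a*(179 - 83*d) - 24*d + 24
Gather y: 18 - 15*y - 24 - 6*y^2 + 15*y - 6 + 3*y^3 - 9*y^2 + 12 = 3*y^3 - 15*y^2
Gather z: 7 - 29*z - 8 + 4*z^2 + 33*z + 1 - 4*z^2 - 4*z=0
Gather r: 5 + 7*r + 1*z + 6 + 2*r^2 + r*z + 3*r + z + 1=2*r^2 + r*(z + 10) + 2*z + 12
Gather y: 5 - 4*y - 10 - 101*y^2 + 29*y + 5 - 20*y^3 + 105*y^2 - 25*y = -20*y^3 + 4*y^2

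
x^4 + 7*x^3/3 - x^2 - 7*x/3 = x*(x - 1)*(x + 1)*(x + 7/3)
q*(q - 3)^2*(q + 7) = q^4 + q^3 - 33*q^2 + 63*q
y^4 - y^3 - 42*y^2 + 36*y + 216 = (y - 6)*(y - 3)*(y + 2)*(y + 6)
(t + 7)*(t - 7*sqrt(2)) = t^2 - 7*sqrt(2)*t + 7*t - 49*sqrt(2)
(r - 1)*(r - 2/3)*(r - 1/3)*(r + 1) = r^4 - r^3 - 7*r^2/9 + r - 2/9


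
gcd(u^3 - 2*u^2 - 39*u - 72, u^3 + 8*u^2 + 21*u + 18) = u^2 + 6*u + 9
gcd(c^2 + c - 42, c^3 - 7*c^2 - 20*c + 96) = 1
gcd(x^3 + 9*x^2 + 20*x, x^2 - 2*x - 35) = x + 5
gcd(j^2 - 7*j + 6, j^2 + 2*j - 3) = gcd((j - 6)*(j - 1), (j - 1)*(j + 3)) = j - 1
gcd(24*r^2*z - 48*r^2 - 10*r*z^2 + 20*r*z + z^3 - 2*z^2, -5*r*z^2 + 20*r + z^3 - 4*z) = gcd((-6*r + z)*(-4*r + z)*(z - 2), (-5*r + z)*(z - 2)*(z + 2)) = z - 2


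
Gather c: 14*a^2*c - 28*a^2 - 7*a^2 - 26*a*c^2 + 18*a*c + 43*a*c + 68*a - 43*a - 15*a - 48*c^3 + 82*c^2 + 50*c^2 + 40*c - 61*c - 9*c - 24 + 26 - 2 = -35*a^2 + 10*a - 48*c^3 + c^2*(132 - 26*a) + c*(14*a^2 + 61*a - 30)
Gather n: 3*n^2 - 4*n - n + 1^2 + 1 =3*n^2 - 5*n + 2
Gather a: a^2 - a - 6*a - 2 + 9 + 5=a^2 - 7*a + 12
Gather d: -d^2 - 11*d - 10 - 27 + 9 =-d^2 - 11*d - 28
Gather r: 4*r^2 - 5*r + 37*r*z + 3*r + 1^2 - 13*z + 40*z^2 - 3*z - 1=4*r^2 + r*(37*z - 2) + 40*z^2 - 16*z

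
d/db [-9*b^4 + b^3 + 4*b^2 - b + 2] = -36*b^3 + 3*b^2 + 8*b - 1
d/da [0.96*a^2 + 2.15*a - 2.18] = 1.92*a + 2.15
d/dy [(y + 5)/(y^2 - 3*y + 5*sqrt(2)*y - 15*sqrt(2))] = (y^2 - 3*y + 5*sqrt(2)*y - (y + 5)*(2*y - 3 + 5*sqrt(2)) - 15*sqrt(2))/(y^2 - 3*y + 5*sqrt(2)*y - 15*sqrt(2))^2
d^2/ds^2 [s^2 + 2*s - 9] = 2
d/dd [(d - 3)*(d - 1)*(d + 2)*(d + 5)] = 4*d^3 + 9*d^2 - 30*d - 19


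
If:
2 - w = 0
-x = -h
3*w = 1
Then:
No Solution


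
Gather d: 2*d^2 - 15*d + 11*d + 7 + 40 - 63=2*d^2 - 4*d - 16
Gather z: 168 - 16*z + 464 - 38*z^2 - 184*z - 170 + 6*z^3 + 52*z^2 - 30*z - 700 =6*z^3 + 14*z^2 - 230*z - 238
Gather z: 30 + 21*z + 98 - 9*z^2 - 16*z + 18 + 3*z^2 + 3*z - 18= -6*z^2 + 8*z + 128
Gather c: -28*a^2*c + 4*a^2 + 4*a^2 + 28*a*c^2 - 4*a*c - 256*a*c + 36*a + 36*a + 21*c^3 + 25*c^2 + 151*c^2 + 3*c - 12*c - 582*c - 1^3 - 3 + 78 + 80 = 8*a^2 + 72*a + 21*c^3 + c^2*(28*a + 176) + c*(-28*a^2 - 260*a - 591) + 154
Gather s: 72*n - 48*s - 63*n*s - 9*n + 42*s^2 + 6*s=63*n + 42*s^2 + s*(-63*n - 42)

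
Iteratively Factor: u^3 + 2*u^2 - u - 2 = (u + 2)*(u^2 - 1) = (u + 1)*(u + 2)*(u - 1)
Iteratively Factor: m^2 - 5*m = (m - 5)*(m)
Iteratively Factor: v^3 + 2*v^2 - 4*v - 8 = (v + 2)*(v^2 - 4) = (v - 2)*(v + 2)*(v + 2)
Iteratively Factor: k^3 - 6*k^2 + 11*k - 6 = (k - 1)*(k^2 - 5*k + 6) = (k - 2)*(k - 1)*(k - 3)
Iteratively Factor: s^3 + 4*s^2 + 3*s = (s)*(s^2 + 4*s + 3) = s*(s + 3)*(s + 1)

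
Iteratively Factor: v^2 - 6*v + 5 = (v - 1)*(v - 5)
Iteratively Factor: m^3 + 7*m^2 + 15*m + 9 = (m + 3)*(m^2 + 4*m + 3) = (m + 1)*(m + 3)*(m + 3)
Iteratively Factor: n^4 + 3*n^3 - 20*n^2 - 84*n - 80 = (n + 2)*(n^3 + n^2 - 22*n - 40) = (n + 2)^2*(n^2 - n - 20) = (n + 2)^2*(n + 4)*(n - 5)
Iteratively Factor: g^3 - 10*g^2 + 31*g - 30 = (g - 2)*(g^2 - 8*g + 15) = (g - 3)*(g - 2)*(g - 5)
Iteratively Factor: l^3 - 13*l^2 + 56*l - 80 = (l - 4)*(l^2 - 9*l + 20) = (l - 5)*(l - 4)*(l - 4)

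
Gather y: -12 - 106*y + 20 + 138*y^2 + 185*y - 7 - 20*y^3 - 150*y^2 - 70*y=-20*y^3 - 12*y^2 + 9*y + 1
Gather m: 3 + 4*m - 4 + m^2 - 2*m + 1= m^2 + 2*m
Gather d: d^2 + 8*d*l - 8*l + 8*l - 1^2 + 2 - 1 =d^2 + 8*d*l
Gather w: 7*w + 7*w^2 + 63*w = 7*w^2 + 70*w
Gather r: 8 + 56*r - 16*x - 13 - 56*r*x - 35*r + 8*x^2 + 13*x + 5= r*(21 - 56*x) + 8*x^2 - 3*x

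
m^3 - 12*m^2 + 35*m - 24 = (m - 8)*(m - 3)*(m - 1)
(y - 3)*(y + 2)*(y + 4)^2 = y^4 + 7*y^3 + 2*y^2 - 64*y - 96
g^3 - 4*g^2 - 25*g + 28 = (g - 7)*(g - 1)*(g + 4)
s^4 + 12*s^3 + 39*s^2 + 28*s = s*(s + 1)*(s + 4)*(s + 7)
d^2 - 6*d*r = d*(d - 6*r)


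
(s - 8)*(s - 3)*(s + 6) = s^3 - 5*s^2 - 42*s + 144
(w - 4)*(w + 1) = w^2 - 3*w - 4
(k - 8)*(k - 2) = k^2 - 10*k + 16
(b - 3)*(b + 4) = b^2 + b - 12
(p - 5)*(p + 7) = p^2 + 2*p - 35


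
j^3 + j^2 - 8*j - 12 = (j - 3)*(j + 2)^2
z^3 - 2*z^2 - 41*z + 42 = (z - 7)*(z - 1)*(z + 6)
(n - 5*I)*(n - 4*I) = n^2 - 9*I*n - 20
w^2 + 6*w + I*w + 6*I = (w + 6)*(w + I)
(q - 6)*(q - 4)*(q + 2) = q^3 - 8*q^2 + 4*q + 48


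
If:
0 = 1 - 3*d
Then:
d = 1/3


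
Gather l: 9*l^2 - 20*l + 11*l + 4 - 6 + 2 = 9*l^2 - 9*l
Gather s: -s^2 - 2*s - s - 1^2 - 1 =-s^2 - 3*s - 2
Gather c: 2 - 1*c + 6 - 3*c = 8 - 4*c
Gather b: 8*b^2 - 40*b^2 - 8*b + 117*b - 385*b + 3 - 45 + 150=-32*b^2 - 276*b + 108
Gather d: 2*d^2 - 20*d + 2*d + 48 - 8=2*d^2 - 18*d + 40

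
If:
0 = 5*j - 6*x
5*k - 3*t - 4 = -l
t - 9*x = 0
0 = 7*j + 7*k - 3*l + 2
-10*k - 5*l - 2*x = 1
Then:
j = -1872/9625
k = -773/9625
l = 7/275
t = -2808/1925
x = -312/1925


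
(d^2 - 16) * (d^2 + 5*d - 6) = d^4 + 5*d^3 - 22*d^2 - 80*d + 96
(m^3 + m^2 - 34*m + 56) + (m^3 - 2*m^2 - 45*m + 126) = 2*m^3 - m^2 - 79*m + 182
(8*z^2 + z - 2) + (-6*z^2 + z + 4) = 2*z^2 + 2*z + 2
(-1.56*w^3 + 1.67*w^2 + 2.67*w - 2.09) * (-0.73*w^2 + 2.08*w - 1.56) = 1.1388*w^5 - 4.4639*w^4 + 3.9581*w^3 + 4.4741*w^2 - 8.5124*w + 3.2604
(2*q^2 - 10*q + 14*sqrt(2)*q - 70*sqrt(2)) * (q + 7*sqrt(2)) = 2*q^3 - 10*q^2 + 28*sqrt(2)*q^2 - 140*sqrt(2)*q + 196*q - 980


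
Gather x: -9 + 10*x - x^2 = -x^2 + 10*x - 9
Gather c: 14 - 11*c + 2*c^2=2*c^2 - 11*c + 14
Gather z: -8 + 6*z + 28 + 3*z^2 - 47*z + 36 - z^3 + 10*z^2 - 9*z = -z^3 + 13*z^2 - 50*z + 56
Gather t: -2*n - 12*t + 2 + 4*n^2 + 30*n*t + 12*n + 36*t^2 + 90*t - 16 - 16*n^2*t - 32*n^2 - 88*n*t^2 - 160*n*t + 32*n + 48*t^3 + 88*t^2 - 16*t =-28*n^2 + 42*n + 48*t^3 + t^2*(124 - 88*n) + t*(-16*n^2 - 130*n + 62) - 14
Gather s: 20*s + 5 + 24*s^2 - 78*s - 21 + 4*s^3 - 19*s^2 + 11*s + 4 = 4*s^3 + 5*s^2 - 47*s - 12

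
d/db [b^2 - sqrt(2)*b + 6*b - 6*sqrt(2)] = 2*b - sqrt(2) + 6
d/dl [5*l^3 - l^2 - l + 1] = 15*l^2 - 2*l - 1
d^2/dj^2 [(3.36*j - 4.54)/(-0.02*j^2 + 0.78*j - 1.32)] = (-(0.04*j - 0.78)*(0.08*j - 1.56)*(3.36*j - 4.54) + (0.4032*j - 5.4232)*(0.02*j^2 - 0.78*j + 1.32))/(0.02*j^2 - 0.78*j + 1.32)^3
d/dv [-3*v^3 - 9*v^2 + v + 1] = -9*v^2 - 18*v + 1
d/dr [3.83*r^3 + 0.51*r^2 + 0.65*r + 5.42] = 11.49*r^2 + 1.02*r + 0.65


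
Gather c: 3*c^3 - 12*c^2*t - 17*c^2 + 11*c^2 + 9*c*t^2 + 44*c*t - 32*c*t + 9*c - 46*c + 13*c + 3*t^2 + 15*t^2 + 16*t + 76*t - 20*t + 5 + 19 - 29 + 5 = 3*c^3 + c^2*(-12*t - 6) + c*(9*t^2 + 12*t - 24) + 18*t^2 + 72*t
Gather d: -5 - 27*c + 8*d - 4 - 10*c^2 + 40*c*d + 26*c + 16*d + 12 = -10*c^2 - c + d*(40*c + 24) + 3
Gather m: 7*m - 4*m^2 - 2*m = -4*m^2 + 5*m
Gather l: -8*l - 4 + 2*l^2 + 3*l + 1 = 2*l^2 - 5*l - 3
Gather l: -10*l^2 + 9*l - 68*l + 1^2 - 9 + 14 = -10*l^2 - 59*l + 6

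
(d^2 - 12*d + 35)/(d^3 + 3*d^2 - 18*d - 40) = (d^2 - 12*d + 35)/(d^3 + 3*d^2 - 18*d - 40)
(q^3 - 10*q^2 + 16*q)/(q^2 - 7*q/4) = 4*(q^2 - 10*q + 16)/(4*q - 7)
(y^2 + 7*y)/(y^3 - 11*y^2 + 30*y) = (y + 7)/(y^2 - 11*y + 30)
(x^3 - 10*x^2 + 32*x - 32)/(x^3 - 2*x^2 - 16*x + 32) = (x - 4)/(x + 4)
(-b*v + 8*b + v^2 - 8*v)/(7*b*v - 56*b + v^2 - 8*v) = (-b + v)/(7*b + v)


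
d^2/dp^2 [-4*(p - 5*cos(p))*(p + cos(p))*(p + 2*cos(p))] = -8*p^2*cos(p) - 32*p*sin(p) - 104*p*cos(2*p) - 24*p - 104*sin(2*p) - 14*cos(p) - 90*cos(3*p)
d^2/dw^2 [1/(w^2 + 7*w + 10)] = 2*(-w^2 - 7*w + (2*w + 7)^2 - 10)/(w^2 + 7*w + 10)^3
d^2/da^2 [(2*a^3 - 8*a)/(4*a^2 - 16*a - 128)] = 4*(11*a^3 + 96*a^2 + 672*a + 128)/(a^6 - 12*a^5 - 48*a^4 + 704*a^3 + 1536*a^2 - 12288*a - 32768)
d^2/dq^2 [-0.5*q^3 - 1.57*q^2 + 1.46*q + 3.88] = -3.0*q - 3.14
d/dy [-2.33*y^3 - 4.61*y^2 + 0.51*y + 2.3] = -6.99*y^2 - 9.22*y + 0.51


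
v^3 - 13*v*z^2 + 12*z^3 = (v - 3*z)*(v - z)*(v + 4*z)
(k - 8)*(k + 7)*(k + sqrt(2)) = k^3 - k^2 + sqrt(2)*k^2 - 56*k - sqrt(2)*k - 56*sqrt(2)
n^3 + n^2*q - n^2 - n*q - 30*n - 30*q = (n - 6)*(n + 5)*(n + q)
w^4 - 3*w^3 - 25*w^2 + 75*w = w*(w - 5)*(w - 3)*(w + 5)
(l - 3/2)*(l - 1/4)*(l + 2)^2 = l^4 + 9*l^3/4 - 21*l^2/8 - 11*l/2 + 3/2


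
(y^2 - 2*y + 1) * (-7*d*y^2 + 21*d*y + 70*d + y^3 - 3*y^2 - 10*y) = -7*d*y^4 + 35*d*y^3 + 21*d*y^2 - 119*d*y + 70*d + y^5 - 5*y^4 - 3*y^3 + 17*y^2 - 10*y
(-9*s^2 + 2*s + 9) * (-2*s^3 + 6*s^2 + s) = 18*s^5 - 58*s^4 - 15*s^3 + 56*s^2 + 9*s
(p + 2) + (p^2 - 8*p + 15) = p^2 - 7*p + 17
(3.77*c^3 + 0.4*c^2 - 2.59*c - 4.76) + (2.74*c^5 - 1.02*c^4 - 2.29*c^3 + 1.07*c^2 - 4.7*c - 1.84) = 2.74*c^5 - 1.02*c^4 + 1.48*c^3 + 1.47*c^2 - 7.29*c - 6.6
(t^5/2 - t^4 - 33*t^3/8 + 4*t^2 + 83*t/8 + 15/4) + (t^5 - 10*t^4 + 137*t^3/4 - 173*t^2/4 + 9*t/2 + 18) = 3*t^5/2 - 11*t^4 + 241*t^3/8 - 157*t^2/4 + 119*t/8 + 87/4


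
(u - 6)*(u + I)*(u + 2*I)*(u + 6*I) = u^4 - 6*u^3 + 9*I*u^3 - 20*u^2 - 54*I*u^2 + 120*u - 12*I*u + 72*I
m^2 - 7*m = m*(m - 7)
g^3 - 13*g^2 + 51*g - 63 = (g - 7)*(g - 3)^2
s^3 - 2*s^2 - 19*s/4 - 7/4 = (s - 7/2)*(s + 1/2)*(s + 1)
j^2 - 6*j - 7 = (j - 7)*(j + 1)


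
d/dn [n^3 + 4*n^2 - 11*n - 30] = 3*n^2 + 8*n - 11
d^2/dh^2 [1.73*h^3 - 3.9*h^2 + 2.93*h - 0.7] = 10.38*h - 7.8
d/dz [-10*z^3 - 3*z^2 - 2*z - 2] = -30*z^2 - 6*z - 2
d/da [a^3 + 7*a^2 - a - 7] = 3*a^2 + 14*a - 1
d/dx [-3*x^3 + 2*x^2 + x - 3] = -9*x^2 + 4*x + 1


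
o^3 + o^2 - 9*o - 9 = (o - 3)*(o + 1)*(o + 3)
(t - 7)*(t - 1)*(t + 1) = t^3 - 7*t^2 - t + 7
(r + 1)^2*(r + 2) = r^3 + 4*r^2 + 5*r + 2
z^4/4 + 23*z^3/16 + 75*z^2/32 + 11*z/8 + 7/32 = (z/4 + 1/4)*(z + 1/4)*(z + 1)*(z + 7/2)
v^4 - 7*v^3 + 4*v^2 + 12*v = v*(v - 6)*(v - 2)*(v + 1)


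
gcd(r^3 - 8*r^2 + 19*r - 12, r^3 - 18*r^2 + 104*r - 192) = r - 4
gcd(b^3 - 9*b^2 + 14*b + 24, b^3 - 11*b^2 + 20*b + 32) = b^2 - 3*b - 4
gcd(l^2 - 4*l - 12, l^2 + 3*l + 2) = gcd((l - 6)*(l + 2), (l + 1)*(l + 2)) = l + 2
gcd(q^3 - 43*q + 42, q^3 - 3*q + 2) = q - 1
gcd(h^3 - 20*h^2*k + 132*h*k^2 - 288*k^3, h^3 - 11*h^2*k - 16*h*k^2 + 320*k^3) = h - 8*k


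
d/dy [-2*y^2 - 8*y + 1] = -4*y - 8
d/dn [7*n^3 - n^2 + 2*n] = 21*n^2 - 2*n + 2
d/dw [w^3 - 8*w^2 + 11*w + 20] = 3*w^2 - 16*w + 11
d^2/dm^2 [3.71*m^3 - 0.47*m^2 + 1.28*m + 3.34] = 22.26*m - 0.94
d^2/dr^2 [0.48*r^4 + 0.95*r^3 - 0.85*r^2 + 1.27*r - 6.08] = 5.76*r^2 + 5.7*r - 1.7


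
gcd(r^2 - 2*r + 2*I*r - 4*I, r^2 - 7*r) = 1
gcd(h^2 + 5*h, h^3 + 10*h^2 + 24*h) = h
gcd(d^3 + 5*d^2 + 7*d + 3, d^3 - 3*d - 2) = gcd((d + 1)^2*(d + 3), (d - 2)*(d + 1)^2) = d^2 + 2*d + 1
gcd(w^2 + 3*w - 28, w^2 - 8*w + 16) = w - 4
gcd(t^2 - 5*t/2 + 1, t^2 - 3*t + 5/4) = t - 1/2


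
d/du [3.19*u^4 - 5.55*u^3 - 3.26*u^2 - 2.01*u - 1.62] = 12.76*u^3 - 16.65*u^2 - 6.52*u - 2.01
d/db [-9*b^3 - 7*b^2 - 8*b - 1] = -27*b^2 - 14*b - 8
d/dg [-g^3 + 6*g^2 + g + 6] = -3*g^2 + 12*g + 1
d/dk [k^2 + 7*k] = 2*k + 7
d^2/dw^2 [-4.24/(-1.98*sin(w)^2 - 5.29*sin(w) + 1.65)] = (-66.489984*sin(w)^4 - 133.231824*sin(w)^3 - 74.325928*sin(w)^2 + 229.454808*sin(w) + 265.009328)/(1.98*sin(w)^2 + 5.29*sin(w) - 1.65)^3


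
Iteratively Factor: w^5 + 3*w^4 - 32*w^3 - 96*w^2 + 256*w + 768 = (w - 4)*(w^4 + 7*w^3 - 4*w^2 - 112*w - 192) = (w - 4)^2*(w^3 + 11*w^2 + 40*w + 48) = (w - 4)^2*(w + 4)*(w^2 + 7*w + 12) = (w - 4)^2*(w + 4)^2*(w + 3)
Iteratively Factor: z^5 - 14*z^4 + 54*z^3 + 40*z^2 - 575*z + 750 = (z - 5)*(z^4 - 9*z^3 + 9*z^2 + 85*z - 150) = (z - 5)^2*(z^3 - 4*z^2 - 11*z + 30) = (z - 5)^2*(z + 3)*(z^2 - 7*z + 10) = (z - 5)^3*(z + 3)*(z - 2)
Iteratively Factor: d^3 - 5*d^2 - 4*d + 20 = (d - 5)*(d^2 - 4) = (d - 5)*(d + 2)*(d - 2)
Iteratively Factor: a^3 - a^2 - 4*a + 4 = (a - 2)*(a^2 + a - 2) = (a - 2)*(a + 2)*(a - 1)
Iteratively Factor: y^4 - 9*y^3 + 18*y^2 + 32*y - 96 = (y - 3)*(y^3 - 6*y^2 + 32) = (y - 4)*(y - 3)*(y^2 - 2*y - 8) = (y - 4)^2*(y - 3)*(y + 2)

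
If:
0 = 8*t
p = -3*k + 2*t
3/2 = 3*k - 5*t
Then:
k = 1/2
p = -3/2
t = 0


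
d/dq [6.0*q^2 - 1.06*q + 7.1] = 12.0*q - 1.06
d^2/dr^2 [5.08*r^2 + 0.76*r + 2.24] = 10.1600000000000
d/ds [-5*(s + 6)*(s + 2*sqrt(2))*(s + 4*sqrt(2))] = -15*s^2 - 60*sqrt(2)*s - 60*s - 180*sqrt(2) - 80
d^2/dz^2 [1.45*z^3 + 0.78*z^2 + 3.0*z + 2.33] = 8.7*z + 1.56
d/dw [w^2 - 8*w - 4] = 2*w - 8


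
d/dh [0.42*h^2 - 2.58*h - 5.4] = 0.84*h - 2.58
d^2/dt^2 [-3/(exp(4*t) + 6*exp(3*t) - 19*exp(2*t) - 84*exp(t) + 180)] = 6*(-4*(2*exp(3*t) + 9*exp(2*t) - 19*exp(t) - 42)^2*exp(t) + (8*exp(3*t) + 27*exp(2*t) - 38*exp(t) - 42)*(exp(4*t) + 6*exp(3*t) - 19*exp(2*t) - 84*exp(t) + 180))*exp(t)/(exp(4*t) + 6*exp(3*t) - 19*exp(2*t) - 84*exp(t) + 180)^3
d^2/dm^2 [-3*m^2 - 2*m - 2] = -6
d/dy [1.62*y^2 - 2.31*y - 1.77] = 3.24*y - 2.31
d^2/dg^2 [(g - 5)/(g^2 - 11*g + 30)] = 2/(g^3 - 18*g^2 + 108*g - 216)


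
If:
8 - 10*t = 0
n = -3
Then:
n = -3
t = 4/5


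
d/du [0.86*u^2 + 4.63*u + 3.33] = 1.72*u + 4.63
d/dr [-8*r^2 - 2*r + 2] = -16*r - 2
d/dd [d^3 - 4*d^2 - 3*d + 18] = 3*d^2 - 8*d - 3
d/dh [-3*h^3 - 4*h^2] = h*(-9*h - 8)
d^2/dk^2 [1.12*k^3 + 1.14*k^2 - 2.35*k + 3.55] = 6.72*k + 2.28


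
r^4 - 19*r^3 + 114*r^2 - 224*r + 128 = (r - 8)^2*(r - 2)*(r - 1)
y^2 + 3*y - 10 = (y - 2)*(y + 5)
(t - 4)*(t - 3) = t^2 - 7*t + 12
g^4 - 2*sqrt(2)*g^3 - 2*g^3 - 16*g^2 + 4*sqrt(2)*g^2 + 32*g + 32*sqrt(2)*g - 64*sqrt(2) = (g - 4)*(g - 2)*(g + 4)*(g - 2*sqrt(2))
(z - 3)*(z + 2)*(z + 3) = z^3 + 2*z^2 - 9*z - 18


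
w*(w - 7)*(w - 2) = w^3 - 9*w^2 + 14*w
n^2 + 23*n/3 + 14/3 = (n + 2/3)*(n + 7)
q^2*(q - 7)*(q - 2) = q^4 - 9*q^3 + 14*q^2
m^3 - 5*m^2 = m^2*(m - 5)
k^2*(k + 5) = k^3 + 5*k^2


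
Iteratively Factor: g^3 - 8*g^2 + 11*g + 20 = (g - 5)*(g^2 - 3*g - 4) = (g - 5)*(g - 4)*(g + 1)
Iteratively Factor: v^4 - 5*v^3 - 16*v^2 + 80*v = (v)*(v^3 - 5*v^2 - 16*v + 80) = v*(v - 5)*(v^2 - 16) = v*(v - 5)*(v - 4)*(v + 4)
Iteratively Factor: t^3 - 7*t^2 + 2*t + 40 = (t + 2)*(t^2 - 9*t + 20) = (t - 4)*(t + 2)*(t - 5)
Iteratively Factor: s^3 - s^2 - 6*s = (s + 2)*(s^2 - 3*s) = (s - 3)*(s + 2)*(s)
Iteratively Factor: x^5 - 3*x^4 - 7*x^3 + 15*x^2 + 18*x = (x)*(x^4 - 3*x^3 - 7*x^2 + 15*x + 18) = x*(x - 3)*(x^3 - 7*x - 6) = x*(x - 3)^2*(x^2 + 3*x + 2) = x*(x - 3)^2*(x + 1)*(x + 2)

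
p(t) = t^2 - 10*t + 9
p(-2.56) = 41.15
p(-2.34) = 37.88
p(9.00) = 0.00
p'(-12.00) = -34.00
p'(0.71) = -8.58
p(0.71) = 2.40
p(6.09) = -14.81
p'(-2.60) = -15.20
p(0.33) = 5.81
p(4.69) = -15.90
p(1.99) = -6.94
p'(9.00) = 8.00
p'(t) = 2*t - 10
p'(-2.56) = -15.12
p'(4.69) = -0.62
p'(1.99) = -6.02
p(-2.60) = 41.76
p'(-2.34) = -14.68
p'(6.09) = 2.18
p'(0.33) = -9.34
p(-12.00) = 273.00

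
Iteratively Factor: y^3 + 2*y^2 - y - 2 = (y + 1)*(y^2 + y - 2) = (y - 1)*(y + 1)*(y + 2)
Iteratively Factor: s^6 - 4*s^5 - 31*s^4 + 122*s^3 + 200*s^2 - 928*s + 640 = (s + 4)*(s^5 - 8*s^4 + s^3 + 118*s^2 - 272*s + 160) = (s - 4)*(s + 4)*(s^4 - 4*s^3 - 15*s^2 + 58*s - 40) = (s - 4)*(s + 4)^2*(s^3 - 8*s^2 + 17*s - 10) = (s - 4)*(s - 1)*(s + 4)^2*(s^2 - 7*s + 10) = (s - 5)*(s - 4)*(s - 1)*(s + 4)^2*(s - 2)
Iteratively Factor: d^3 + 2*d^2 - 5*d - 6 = (d - 2)*(d^2 + 4*d + 3) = (d - 2)*(d + 3)*(d + 1)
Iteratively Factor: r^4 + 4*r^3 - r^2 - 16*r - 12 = (r + 3)*(r^3 + r^2 - 4*r - 4) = (r + 2)*(r + 3)*(r^2 - r - 2) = (r + 1)*(r + 2)*(r + 3)*(r - 2)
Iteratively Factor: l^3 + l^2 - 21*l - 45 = (l + 3)*(l^2 - 2*l - 15) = (l - 5)*(l + 3)*(l + 3)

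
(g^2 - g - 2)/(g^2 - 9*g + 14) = (g + 1)/(g - 7)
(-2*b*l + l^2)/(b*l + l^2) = (-2*b + l)/(b + l)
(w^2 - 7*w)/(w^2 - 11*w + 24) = w*(w - 7)/(w^2 - 11*w + 24)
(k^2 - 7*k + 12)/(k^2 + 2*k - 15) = (k - 4)/(k + 5)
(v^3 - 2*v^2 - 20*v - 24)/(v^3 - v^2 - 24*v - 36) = (v + 2)/(v + 3)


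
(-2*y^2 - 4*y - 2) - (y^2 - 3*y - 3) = -3*y^2 - y + 1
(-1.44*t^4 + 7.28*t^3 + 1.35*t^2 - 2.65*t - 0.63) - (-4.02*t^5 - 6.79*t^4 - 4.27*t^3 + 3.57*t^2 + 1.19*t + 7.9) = 4.02*t^5 + 5.35*t^4 + 11.55*t^3 - 2.22*t^2 - 3.84*t - 8.53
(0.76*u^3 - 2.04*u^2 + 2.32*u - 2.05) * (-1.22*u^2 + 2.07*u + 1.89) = -0.9272*u^5 + 4.062*u^4 - 5.6168*u^3 + 3.4478*u^2 + 0.1413*u - 3.8745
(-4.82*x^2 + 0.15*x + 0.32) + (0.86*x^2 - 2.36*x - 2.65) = -3.96*x^2 - 2.21*x - 2.33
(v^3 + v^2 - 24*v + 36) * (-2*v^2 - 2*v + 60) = -2*v^5 - 4*v^4 + 106*v^3 + 36*v^2 - 1512*v + 2160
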